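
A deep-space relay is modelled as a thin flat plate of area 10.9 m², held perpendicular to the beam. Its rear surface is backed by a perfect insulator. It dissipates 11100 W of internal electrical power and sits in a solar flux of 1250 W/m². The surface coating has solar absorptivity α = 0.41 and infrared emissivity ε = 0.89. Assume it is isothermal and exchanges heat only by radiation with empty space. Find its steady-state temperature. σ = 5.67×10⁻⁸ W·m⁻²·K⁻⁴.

At steady state, absorbed solar power + internal power = radiated power.
Absorbed: α·S·A_cross = 0.41·1250·10.90 = 5586 W (cross-section A).
Total input = 5586 + 11100 = 16690 W.
Radiated: εσ·A_surf·T⁴ with A_surf = A = 10.90 m².
T⁴ = 16690/(0.89·5.67×10⁻⁸·10.90) = 3.034×10¹⁰ K⁴.

T ≈ 417 K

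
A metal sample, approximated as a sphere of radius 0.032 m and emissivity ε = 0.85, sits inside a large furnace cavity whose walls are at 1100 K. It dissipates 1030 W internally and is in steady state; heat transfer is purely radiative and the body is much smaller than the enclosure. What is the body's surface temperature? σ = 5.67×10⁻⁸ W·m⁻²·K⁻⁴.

T ≈ 1330 K

For a small grey body in a large enclosure, net radiated power = εσA(T⁴ − T_w⁴).
Steady state: P = εσA(T⁴ − T_w⁴) with A = 4πr² = 0.01287 m².
T⁴ = P/(εσA) + T_w⁴ = 1030/(0.85·5.67×10⁻⁸·0.01287) + (1100)⁴
    = 1.661×10¹² + 1.464×10¹² = 3.125×10¹² K⁴.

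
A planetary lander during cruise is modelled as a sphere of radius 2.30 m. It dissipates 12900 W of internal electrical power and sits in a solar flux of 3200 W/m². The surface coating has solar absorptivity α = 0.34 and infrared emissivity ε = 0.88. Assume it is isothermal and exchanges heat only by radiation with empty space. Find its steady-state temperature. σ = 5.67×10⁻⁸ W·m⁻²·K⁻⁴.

At steady state, absorbed solar power + internal power = radiated power.
Absorbed: α·S·A_cross = 0.34·3200·16.62 = 18080 W (cross-section πr²).
Total input = 18080 + 12900 = 30980 W.
Radiated: εσ·A_surf·T⁴ with A_surf = 4πr² = 66.48 m².
T⁴ = 30980/(0.88·5.67×10⁻⁸·66.48) = 9.341×10⁹ K⁴.

T ≈ 311 K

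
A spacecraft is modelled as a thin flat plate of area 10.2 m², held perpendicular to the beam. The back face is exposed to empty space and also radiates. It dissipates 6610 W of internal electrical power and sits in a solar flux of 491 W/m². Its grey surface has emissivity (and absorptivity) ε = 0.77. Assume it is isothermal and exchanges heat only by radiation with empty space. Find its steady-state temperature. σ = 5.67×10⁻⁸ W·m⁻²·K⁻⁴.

T ≈ 329 K

At steady state, absorbed solar power + internal power = radiated power.
Absorbed: α·S·A_cross = 0.77·491·10.20 = 3856 W (cross-section A).
Total input = 3856 + 6610 = 10470 W.
Radiated: εσ·A_surf·T⁴ with A_surf = 2A = 20.40 m².
T⁴ = 10470/(0.77·5.67×10⁻⁸·20.40) = 1.175×10¹⁰ K⁴.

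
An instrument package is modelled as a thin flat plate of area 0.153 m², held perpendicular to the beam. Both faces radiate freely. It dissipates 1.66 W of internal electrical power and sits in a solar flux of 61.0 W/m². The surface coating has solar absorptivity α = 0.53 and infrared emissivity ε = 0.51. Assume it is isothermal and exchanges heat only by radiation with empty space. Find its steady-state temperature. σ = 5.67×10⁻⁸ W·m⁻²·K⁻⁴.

At steady state, absorbed solar power + internal power = radiated power.
Absorbed: α·S·A_cross = 0.53·61.0·0.1530 = 4.946 W (cross-section A).
Total input = 4.946 + 1.66 = 6.606 W.
Radiated: εσ·A_surf·T⁴ with A_surf = 2A = 0.3060 m².
T⁴ = 6.606/(0.51·5.67×10⁻⁸·0.3060) = 7.466×10⁸ K⁴.

T ≈ 165 K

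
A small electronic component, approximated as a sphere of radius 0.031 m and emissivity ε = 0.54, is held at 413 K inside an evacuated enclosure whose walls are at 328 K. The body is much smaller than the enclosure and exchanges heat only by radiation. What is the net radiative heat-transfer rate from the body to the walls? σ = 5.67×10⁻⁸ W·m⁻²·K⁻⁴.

For a small grey body in a large enclosure: P_net = εσA(T_body⁴ − T_wall⁴).
A = 4πr² = 0.01208 m²; T_body⁴ − T_wall⁴ = 2.909×10¹⁰ − 1.157×10¹⁰ = 1.752×10¹⁰ K⁴.
|P_net| = 0.54·5.67×10⁻⁸·0.01208·1.752×10¹⁰.

P_net ≈ 6.48 W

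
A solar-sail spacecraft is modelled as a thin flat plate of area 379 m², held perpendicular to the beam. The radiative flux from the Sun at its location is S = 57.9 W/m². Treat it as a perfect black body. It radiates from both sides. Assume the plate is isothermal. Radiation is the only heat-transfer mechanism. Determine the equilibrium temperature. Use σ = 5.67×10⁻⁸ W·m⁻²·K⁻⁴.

T ≈ 150 K

At equilibrium, absorbed power = emitted power.
Absorbing cross-section = A = 379.0 m²; emitting surface = 2A = 758.0 m² (ratio 2).
S·A_cross = εσ·A_surf·T⁴  ⇒  T⁴ = S/(2σ).
T⁴ = 1.00·57.9/(2·5.67×10⁻⁸) = 5.106×10⁸ K⁴.
T = (5.106×10⁸)^(1/4).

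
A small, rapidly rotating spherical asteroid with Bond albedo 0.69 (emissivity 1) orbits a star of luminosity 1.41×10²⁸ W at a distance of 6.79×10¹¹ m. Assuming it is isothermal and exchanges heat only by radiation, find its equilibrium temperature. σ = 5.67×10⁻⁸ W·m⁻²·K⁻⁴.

T ≈ 240 K

First find the stellar flux at distance d: S = L/(4πd²) = 1.41×10²⁸/(4π·(6.79×10¹¹)²) = 2434 W/m².
For an isothermal sphere, absorbed (1−a)S·πr² = emitted σ·4πr²·T⁴, so T⁴ = (1−a)S/(4σ).
T⁴ = 0.310·2434/(4·5.67×10⁻⁸) = 3.327×10⁹ K⁴.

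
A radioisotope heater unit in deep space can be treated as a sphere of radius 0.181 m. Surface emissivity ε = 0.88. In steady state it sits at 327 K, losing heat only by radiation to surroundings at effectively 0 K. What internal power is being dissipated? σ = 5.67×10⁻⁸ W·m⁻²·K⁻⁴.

P ≈ 235 W

Steady state: P = εσA T⁴.
A = 4πr² = 0.4117 m²; T⁴ = (327)⁴ = 1.143×10¹⁰ K⁴.
P = 0.88 × 5.67×10⁻⁸ × 0.4117 × 1.143×10¹⁰.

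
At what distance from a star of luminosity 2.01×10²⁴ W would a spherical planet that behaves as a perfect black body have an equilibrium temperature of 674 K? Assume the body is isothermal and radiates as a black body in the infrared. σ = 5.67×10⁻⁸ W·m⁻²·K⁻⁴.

d ≈ 1.85×10⁹ m

For an isothermal black-emitting sphere, (1−a)S·πr² = σ·4πr²·T⁴ ⇒ S = 4σT⁴/(1−a).
S = 4·5.67×10⁻⁸·(674)⁴/1.00 = 46800 W/m².
Flux falls as S = L/(4πd²), so d = √(L/(4πS)) = √(2.01×10²⁴/(4π·46800)).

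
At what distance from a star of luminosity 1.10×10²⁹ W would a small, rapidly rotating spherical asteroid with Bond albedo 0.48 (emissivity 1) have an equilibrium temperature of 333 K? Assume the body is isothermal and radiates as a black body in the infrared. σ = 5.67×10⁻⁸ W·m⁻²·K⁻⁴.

d ≈ 1.28×10¹² m

For an isothermal black-emitting sphere, (1−a)S·πr² = σ·4πr²·T⁴ ⇒ S = 4σT⁴/(1−a).
S = 4·5.67×10⁻⁸·(333)⁴/0.520 = 5363 W/m².
Flux falls as S = L/(4πd²), so d = √(L/(4πS)) = √(1.10×10²⁹/(4π·5363)).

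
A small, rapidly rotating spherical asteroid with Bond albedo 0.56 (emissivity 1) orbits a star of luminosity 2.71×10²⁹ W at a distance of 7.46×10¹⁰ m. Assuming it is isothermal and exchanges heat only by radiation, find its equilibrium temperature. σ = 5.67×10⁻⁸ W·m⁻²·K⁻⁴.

First find the stellar flux at distance d: S = L/(4πd²) = 2.71×10²⁹/(4π·(7.46×10¹⁰)²) = 3.875×10⁶ W/m².
For an isothermal sphere, absorbed (1−a)S·πr² = emitted σ·4πr²·T⁴, so T⁴ = (1−a)S/(4σ).
T⁴ = 0.440·3.875×10⁶/(4·5.67×10⁻⁸) = 7.518×10¹² K⁴.

T ≈ 1660 K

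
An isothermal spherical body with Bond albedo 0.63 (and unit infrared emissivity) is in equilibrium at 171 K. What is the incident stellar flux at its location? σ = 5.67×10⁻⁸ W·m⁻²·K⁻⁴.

(1−a)S·πr² = σ·4πr²·T⁴ ⇒ S = 4σT⁴/(1−a).
S = 4·5.67×10⁻⁸·8.550×10⁸/0.370.

S ≈ 524 W/m²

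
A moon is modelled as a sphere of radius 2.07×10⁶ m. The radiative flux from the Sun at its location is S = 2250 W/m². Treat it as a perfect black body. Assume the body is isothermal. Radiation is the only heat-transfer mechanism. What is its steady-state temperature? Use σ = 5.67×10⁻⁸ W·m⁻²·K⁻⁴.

At equilibrium, absorbed power = emitted power.
Absorbing cross-section = πr² = 1.346×10¹³ m²; emitting surface = 4πr² = 5.385×10¹³ m² (ratio 4).
S·A_cross = εσ·A_surf·T⁴  ⇒  T⁴ = S/(4σ).
T⁴ = 1.00·2250/(4·5.67×10⁻⁸) = 9.921×10⁹ K⁴.
T = (9.921×10⁹)^(1/4).

T ≈ 316 K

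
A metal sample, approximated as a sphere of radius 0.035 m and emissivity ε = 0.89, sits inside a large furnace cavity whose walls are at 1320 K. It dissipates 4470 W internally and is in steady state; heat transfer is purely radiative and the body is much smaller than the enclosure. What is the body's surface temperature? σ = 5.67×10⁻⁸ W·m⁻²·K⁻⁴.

For a small grey body in a large enclosure, net radiated power = εσA(T⁴ − T_w⁴).
Steady state: P = εσA(T⁴ − T_w⁴) with A = 4πr² = 0.01539 m².
T⁴ = P/(εσA) + T_w⁴ = 4470/(0.89·5.67×10⁻⁸·0.01539) + (1320)⁴
    = 5.754×10¹² + 3.036×10¹² = 8.790×10¹² K⁴.

T ≈ 1720 K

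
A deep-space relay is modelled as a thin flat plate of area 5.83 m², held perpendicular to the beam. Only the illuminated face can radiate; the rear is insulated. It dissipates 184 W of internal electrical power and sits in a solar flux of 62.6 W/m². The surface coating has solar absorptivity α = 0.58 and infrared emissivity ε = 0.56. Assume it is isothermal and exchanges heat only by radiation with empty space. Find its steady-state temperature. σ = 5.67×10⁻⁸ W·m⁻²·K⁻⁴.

At steady state, absorbed solar power + internal power = radiated power.
Absorbed: α·S·A_cross = 0.58·62.6·5.830 = 211.7 W (cross-section A).
Total input = 211.7 + 184 = 395.7 W.
Radiated: εσ·A_surf·T⁴ with A_surf = A = 5.830 m².
T⁴ = 395.7/(0.56·5.67×10⁻⁸·5.830) = 2.137×10⁹ K⁴.

T ≈ 215 K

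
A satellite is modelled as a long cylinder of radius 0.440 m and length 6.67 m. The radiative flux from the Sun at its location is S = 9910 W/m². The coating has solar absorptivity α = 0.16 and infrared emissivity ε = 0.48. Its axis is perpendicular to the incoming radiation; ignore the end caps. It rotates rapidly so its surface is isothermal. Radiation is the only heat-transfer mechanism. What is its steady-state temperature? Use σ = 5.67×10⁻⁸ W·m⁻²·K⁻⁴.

At equilibrium, absorbed power = emitted power.
Absorbing cross-section = 2rL = 5.870 m²; emitting surface = 2πrL = 18.44 m² (ratio π).
αS·A_cross = εσ·A_surf·T⁴  ⇒  T⁴ = αS/(ε·πσ).
T⁴ = 0.160·9910/(0.48·π·5.67×10⁻⁸) = 1.854×10¹⁰ K⁴.
T = (1.854×10¹⁰)^(1/4).

T ≈ 369 K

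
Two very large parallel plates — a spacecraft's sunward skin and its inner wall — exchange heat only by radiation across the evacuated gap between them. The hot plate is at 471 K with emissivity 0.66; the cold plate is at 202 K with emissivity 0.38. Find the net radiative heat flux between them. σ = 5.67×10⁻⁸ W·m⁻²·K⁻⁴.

For two infinite grey parallel plates, q = σ(T₁⁴ − T₂⁴)/(1/ε₁ + 1/ε₂ − 1).
T₁⁴ − T₂⁴ = 4.921×10¹⁰ − 1.665×10⁹ = 4.755×10¹⁰ K⁴.
1/ε₁ + 1/ε₂ − 1 = 1.515 + 2.632 − 1 = 3.147.
q = 5.67×10⁻⁸ × 4.755×10¹⁰ / 3.147.

q ≈ 857 W/m²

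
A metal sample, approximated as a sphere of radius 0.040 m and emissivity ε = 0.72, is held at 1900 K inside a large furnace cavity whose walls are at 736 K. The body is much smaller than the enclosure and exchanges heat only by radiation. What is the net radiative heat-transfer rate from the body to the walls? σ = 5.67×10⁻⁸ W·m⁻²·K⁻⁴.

For a small grey body in a large enclosure: P_net = εσA(T_body⁴ − T_wall⁴).
A = 4πr² = 0.02011 m²; T_body⁴ − T_wall⁴ = 1.303×10¹³ − 2.934×10¹¹ = 1.274×10¹³ K⁴.
|P_net| = 0.72·5.67×10⁻⁸·0.02011·1.274×10¹³.

P_net ≈ 10500 W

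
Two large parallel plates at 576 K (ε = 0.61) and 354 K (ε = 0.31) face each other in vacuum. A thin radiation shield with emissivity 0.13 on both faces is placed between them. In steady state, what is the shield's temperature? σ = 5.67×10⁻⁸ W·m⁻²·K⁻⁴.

T_s ≈ 509 K

In steady state the net flux on the hot side equals that on the cold side.
σ(T₁⁴−T_s⁴)/D₁ = σ(T_s⁴−T₂⁴)/D₂, with D₁ = 1/ε₁+1/ε_s−1 = 8.332, D₂ = 1/ε_s+1/ε₂−1 = 9.918.
Solve for T_s⁴: T_s⁴ = (D₂·T₁⁴ + D₁·T₂⁴)/(D₁+D₂) = 6.699×10¹⁰ K⁴.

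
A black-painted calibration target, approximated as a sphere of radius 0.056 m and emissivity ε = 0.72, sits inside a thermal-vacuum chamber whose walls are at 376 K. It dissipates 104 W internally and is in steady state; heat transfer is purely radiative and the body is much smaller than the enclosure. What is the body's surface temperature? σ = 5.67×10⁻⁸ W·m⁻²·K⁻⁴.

For a small grey body in a large enclosure, net radiated power = εσA(T⁴ − T_w⁴).
Steady state: P = εσA(T⁴ − T_w⁴) with A = 4πr² = 0.03941 m².
T⁴ = P/(εσA) + T_w⁴ = 104/(0.72·5.67×10⁻⁸·0.03941) + (376)⁴
    = 6.464×10¹⁰ + 1.999×10¹⁰ = 8.463×10¹⁰ K⁴.

T ≈ 539 K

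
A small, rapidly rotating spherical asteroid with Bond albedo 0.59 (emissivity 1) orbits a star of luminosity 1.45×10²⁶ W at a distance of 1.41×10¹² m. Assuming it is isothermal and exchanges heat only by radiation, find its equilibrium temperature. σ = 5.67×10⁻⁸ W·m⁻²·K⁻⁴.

T ≈ 56.9 K

First find the stellar flux at distance d: S = L/(4πd²) = 1.45×10²⁶/(4π·(1.41×10¹²)²) = 5.804 W/m².
For an isothermal sphere, absorbed (1−a)S·πr² = emitted σ·4πr²·T⁴, so T⁴ = (1−a)S/(4σ).
T⁴ = 0.410·5.804/(4·5.67×10⁻⁸) = 1.049×10⁷ K⁴.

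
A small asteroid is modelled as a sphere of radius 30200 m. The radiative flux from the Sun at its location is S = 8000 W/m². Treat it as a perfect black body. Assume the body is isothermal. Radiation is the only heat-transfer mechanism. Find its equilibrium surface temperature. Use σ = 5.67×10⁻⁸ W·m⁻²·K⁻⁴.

At equilibrium, absorbed power = emitted power.
Absorbing cross-section = πr² = 2.865×10⁹ m²; emitting surface = 4πr² = 1.146×10¹⁰ m² (ratio 4).
S·A_cross = εσ·A_surf·T⁴  ⇒  T⁴ = S/(4σ).
T⁴ = 1.00·8000/(4·5.67×10⁻⁸) = 3.527×10¹⁰ K⁴.
T = (3.527×10¹⁰)^(1/4).

T ≈ 433 K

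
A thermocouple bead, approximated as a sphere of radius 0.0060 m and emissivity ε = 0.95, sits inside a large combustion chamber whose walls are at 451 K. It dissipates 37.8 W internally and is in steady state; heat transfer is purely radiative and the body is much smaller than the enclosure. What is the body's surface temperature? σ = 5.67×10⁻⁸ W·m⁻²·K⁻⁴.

T ≈ 1120 K

For a small grey body in a large enclosure, net radiated power = εσA(T⁴ − T_w⁴).
Steady state: P = εσA(T⁴ − T_w⁴) with A = 4πr² = 4.524×10⁻⁴ m².
T⁴ = P/(εσA) + T_w⁴ = 37.8/(0.95·5.67×10⁻⁸·4.524×10⁻⁴) + (451)⁴
    = 1.551×10¹² + 4.137×10¹⁰ = 1.593×10¹² K⁴.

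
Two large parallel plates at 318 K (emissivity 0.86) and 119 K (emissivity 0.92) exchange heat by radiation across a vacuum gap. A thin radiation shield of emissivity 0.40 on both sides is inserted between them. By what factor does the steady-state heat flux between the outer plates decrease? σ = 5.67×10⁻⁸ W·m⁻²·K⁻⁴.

Without shield: q₀ = σΔ(T⁴)/(1/ε₁+1/ε₂−1) with denominator 1.250.
With shield the two gaps are in series; the resistances add: (1/ε₁+1/ε_s−1)+(1/ε_s+1/ε₂−1) = 2.663+2.587 = 5.250.
Heat-flux ratio q₀/q = 5.250/1.250.

factor ≈ 4.20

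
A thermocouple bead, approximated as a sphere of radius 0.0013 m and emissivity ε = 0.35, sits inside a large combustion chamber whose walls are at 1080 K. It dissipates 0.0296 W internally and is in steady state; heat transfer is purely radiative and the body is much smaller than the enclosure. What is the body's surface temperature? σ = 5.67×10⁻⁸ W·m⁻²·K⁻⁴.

For a small grey body in a large enclosure, net radiated power = εσA(T⁴ − T_w⁴).
Steady state: P = εσA(T⁴ − T_w⁴) with A = 4πr² = 2.124×10⁻⁵ m².
T⁴ = P/(εσA) + T_w⁴ = 0.0296/(0.35·5.67×10⁻⁸·2.124×10⁻⁵) + (1080)⁴
    = 7.023×10¹⁰ + 1.360×10¹² = 1.431×10¹² K⁴.

T ≈ 1090 K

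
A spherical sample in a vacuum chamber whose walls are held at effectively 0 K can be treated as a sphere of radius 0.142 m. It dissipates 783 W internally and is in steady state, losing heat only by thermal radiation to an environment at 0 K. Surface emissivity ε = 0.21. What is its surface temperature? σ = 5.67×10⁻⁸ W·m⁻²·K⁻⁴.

T ≈ 714 K

Steady state: internal power = radiated power, P = εσA T⁴.
Radiating area A = 4πr² = 0.2534 m².
T⁴ = P/(εσA) = 783/(0.21·5.67×10⁻⁸·0.2534) = 2.595×10¹¹ K⁴.
T = (2.595×10¹¹)^(1/4).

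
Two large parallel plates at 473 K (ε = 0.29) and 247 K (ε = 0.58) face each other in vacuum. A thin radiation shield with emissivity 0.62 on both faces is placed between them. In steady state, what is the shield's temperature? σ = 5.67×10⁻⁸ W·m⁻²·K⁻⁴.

T_s ≈ 379 K

In steady state the net flux on the hot side equals that on the cold side.
σ(T₁⁴−T_s⁴)/D₁ = σ(T_s⁴−T₂⁴)/D₂, with D₁ = 1/ε₁+1/ε_s−1 = 4.061, D₂ = 1/ε_s+1/ε₂−1 = 2.337.
Solve for T_s⁴: T_s⁴ = (D₂·T₁⁴ + D₁·T₂⁴)/(D₁+D₂) = 2.065×10¹⁰ K⁴.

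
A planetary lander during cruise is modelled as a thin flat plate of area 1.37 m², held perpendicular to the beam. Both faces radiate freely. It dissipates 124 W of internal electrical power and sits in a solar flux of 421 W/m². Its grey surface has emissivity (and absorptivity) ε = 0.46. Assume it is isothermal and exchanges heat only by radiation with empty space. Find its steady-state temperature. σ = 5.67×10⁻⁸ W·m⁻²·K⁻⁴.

T ≈ 272 K

At steady state, absorbed solar power + internal power = radiated power.
Absorbed: α·S·A_cross = 0.46·421·1.370 = 265.3 W (cross-section A).
Total input = 265.3 + 124 = 389.3 W.
Radiated: εσ·A_surf·T⁴ with A_surf = 2A = 2.740 m².
T⁴ = 389.3/(0.46·5.67×10⁻⁸·2.740) = 5.448×10⁹ K⁴.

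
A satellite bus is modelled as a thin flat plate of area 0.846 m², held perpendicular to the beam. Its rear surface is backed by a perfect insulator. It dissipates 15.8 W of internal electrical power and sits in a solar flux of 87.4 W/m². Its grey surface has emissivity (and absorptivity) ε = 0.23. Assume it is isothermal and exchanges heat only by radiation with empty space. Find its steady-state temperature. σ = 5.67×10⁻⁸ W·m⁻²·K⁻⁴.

T ≈ 234 K

At steady state, absorbed solar power + internal power = radiated power.
Absorbed: α·S·A_cross = 0.23·87.4·0.8460 = 17.01 W (cross-section A).
Total input = 17.01 + 15.8 = 32.81 W.
Radiated: εσ·A_surf·T⁴ with A_surf = A = 0.8460 m².
T⁴ = 32.81/(0.23·5.67×10⁻⁸·0.8460) = 2.974×10⁹ K⁴.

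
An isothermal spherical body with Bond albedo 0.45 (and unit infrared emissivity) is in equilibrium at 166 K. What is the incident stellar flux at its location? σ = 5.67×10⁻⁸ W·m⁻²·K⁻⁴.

(1−a)S·πr² = σ·4πr²·T⁴ ⇒ S = 4σT⁴/(1−a).
S = 4·5.67×10⁻⁸·7.593×10⁸/0.550.

S ≈ 313 W/m²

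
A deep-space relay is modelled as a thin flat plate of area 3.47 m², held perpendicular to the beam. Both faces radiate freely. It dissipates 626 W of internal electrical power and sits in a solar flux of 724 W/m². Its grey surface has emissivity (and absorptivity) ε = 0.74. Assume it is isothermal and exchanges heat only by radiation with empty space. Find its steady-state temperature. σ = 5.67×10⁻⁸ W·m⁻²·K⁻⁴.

At steady state, absorbed solar power + internal power = radiated power.
Absorbed: α·S·A_cross = 0.74·724·3.470 = 1859 W (cross-section A).
Total input = 1859 + 626 = 2485 W.
Radiated: εσ·A_surf·T⁴ with A_surf = 2A = 6.940 m².
T⁴ = 2485/(0.74·5.67×10⁻⁸·6.940) = 8.534×10⁹ K⁴.

T ≈ 304 K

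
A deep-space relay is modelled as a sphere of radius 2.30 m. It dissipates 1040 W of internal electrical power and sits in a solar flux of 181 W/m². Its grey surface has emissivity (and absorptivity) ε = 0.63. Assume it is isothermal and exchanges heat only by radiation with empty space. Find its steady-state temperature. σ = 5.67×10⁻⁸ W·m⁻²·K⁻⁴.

At steady state, absorbed solar power + internal power = radiated power.
Absorbed: α·S·A_cross = 0.63·181·16.62 = 1895 W (cross-section πr²).
Total input = 1895 + 1040 = 2935 W.
Radiated: εσ·A_surf·T⁴ with A_surf = 4πr² = 66.48 m².
T⁴ = 2935/(0.63·5.67×10⁻⁸·66.48) = 1.236×10⁹ K⁴.

T ≈ 188 K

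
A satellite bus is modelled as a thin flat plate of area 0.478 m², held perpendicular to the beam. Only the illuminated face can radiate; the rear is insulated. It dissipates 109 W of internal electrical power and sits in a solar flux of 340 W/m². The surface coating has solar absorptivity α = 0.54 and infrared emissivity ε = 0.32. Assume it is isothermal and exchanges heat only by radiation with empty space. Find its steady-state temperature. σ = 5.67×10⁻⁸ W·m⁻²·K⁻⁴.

At steady state, absorbed solar power + internal power = radiated power.
Absorbed: α·S·A_cross = 0.54·340·0.4780 = 87.76 W (cross-section A).
Total input = 87.76 + 109 = 196.8 W.
Radiated: εσ·A_surf·T⁴ with A_surf = A = 0.4780 m².
T⁴ = 196.8/(0.32·5.67×10⁻⁸·0.4780) = 2.269×10¹⁰ K⁴.

T ≈ 388 K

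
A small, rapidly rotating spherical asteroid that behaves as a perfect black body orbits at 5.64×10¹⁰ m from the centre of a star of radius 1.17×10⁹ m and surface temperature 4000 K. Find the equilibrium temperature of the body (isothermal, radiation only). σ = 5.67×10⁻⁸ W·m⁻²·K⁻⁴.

The star's surface emits σT_*⁴; at distance d the flux is S = σT_*⁴(R_*/d)².
S = 5.67×10⁻⁸·(4000)⁴·(1.17×10⁹/5.64×10¹⁰)² = 6246 W/m².
For an isothermal sphere T⁴ = (1−a)S/(4σ) = 2.754×10¹⁰ K⁴.

T ≈ 407 K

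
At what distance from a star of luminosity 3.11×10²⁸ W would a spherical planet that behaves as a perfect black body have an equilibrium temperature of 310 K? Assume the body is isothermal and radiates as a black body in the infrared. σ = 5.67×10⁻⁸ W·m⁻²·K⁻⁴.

d ≈ 1.09×10¹² m

For an isothermal black-emitting sphere, (1−a)S·πr² = σ·4πr²·T⁴ ⇒ S = 4σT⁴/(1−a).
S = 4·5.67×10⁻⁸·(310)⁴/1.00 = 2095 W/m².
Flux falls as S = L/(4πd²), so d = √(L/(4πS)) = √(3.11×10²⁸/(4π·2095)).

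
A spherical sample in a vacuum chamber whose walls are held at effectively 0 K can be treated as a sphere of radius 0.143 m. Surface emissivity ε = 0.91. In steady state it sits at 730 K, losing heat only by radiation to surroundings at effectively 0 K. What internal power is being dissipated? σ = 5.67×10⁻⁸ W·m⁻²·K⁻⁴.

Steady state: P = εσA T⁴.
A = 4πr² = 0.2570 m²; T⁴ = (730)⁴ = 2.840×10¹¹ K⁴.
P = 0.91 × 5.67×10⁻⁸ × 0.2570 × 2.840×10¹¹.

P ≈ 3770 W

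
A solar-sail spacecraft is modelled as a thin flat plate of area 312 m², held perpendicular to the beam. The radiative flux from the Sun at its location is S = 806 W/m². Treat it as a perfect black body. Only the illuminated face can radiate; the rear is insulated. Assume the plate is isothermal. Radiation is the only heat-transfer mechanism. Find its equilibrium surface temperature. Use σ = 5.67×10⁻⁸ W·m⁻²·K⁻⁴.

At equilibrium, absorbed power = emitted power.
Absorbing cross-section = A = 312.0 m²; emitting surface = A = 312.0 m² (ratio 1).
S·A_cross = εσ·A_surf·T⁴  ⇒  T⁴ = S/(1σ).
T⁴ = 1.00·806/(1·5.67×10⁻⁸) = 1.422×10¹⁰ K⁴.
T = (1.422×10¹⁰)^(1/4).

T ≈ 345 K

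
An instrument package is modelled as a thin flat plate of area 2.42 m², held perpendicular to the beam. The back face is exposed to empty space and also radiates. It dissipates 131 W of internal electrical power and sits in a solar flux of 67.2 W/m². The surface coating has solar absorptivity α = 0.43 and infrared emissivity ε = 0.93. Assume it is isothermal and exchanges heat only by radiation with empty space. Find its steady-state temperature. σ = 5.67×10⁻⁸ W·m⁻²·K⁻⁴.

T ≈ 168 K

At steady state, absorbed solar power + internal power = radiated power.
Absorbed: α·S·A_cross = 0.43·67.2·2.420 = 69.93 W (cross-section A).
Total input = 69.93 + 131 = 200.9 W.
Radiated: εσ·A_surf·T⁴ with A_surf = 2A = 4.840 m².
T⁴ = 200.9/(0.93·5.67×10⁻⁸·4.840) = 7.873×10⁸ K⁴.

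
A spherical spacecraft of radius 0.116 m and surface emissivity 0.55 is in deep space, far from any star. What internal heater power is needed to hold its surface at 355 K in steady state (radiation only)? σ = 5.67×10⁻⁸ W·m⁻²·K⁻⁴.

P ≈ 83.8 W

P = εσ·4πr²·T⁴.
4πr² = 0.1691 m²; T⁴ = 1.588×10¹⁰ K⁴.
P = 0.55·5.67×10⁻⁸·0.1691·1.588×10¹⁰.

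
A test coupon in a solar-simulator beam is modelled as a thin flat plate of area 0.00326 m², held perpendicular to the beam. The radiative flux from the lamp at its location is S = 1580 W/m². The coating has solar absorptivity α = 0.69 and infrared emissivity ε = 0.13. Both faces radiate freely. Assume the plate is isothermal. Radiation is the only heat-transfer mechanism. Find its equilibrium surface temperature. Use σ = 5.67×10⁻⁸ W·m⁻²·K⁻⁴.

T ≈ 521 K

At equilibrium, absorbed power = emitted power.
Absorbing cross-section = A = 0.003260 m²; emitting surface = 2A = 0.006520 m² (ratio 2).
αS·A_cross = εσ·A_surf·T⁴  ⇒  T⁴ = αS/(ε·2σ).
T⁴ = 0.690·1580/(0.13·2·5.67×10⁻⁸) = 7.395×10¹⁰ K⁴.
T = (7.395×10¹⁰)^(1/4).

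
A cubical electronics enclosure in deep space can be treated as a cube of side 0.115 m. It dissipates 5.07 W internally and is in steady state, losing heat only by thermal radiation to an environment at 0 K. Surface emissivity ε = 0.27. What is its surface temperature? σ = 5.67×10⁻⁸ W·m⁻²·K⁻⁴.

Steady state: internal power = radiated power, P = εσA T⁴.
Radiating area A = 6L² = 0.07935 m².
T⁴ = P/(εσA) = 5.07/(0.27·5.67×10⁻⁸·0.07935) = 4.174×10⁹ K⁴.
T = (4.174×10⁹)^(1/4).

T ≈ 254 K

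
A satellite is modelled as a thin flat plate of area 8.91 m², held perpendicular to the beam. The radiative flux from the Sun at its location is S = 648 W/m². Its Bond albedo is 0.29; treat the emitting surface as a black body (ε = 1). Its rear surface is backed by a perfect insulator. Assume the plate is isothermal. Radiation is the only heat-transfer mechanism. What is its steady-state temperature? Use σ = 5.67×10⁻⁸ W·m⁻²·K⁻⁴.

At equilibrium, absorbed power = emitted power.
Absorbing cross-section = A = 8.910 m²; emitting surface = A = 8.910 m² (ratio 1).
(1−a)S·A_cross = εσ·A_surf·T⁴  ⇒  T⁴ = (1−a)S/(1σ).
T⁴ = 0.710·648/(1·5.67×10⁻⁸) = 8.114×10⁹ K⁴.
T = (8.114×10⁹)^(1/4).

T ≈ 300 K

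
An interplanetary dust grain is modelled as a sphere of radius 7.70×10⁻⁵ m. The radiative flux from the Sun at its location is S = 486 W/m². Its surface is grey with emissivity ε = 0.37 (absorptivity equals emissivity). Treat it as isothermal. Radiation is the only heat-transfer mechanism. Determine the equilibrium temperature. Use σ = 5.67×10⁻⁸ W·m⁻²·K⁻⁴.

T ≈ 215 K

At equilibrium, absorbed power = emitted power.
Absorbing cross-section = πr² = 1.863×10⁻⁸ m²; emitting surface = 4πr² = 7.451×10⁻⁸ m² (ratio 4).
εS·A_cross = εσ·A_surf·T⁴  ⇒  T⁴ = S/(4σ)   (ε cancels).
T⁴ = 486/(4·5.67×10⁻⁸) = 2.143×10⁹ K⁴.
T = (2.143×10⁹)^(1/4).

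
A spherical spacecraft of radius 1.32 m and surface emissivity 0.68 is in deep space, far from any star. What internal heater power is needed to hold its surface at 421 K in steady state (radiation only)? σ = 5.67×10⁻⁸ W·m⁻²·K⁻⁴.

P ≈ 26500 W

P = εσ·4πr²·T⁴.
4πr² = 21.90 m²; T⁴ = 3.141×10¹⁰ K⁴.
P = 0.68·5.67×10⁻⁸·21.90·3.141×10¹⁰.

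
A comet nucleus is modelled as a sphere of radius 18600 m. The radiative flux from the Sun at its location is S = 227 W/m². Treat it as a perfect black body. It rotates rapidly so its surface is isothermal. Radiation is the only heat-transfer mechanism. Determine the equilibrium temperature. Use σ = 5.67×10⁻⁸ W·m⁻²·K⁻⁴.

T ≈ 178 K

At equilibrium, absorbed power = emitted power.
Absorbing cross-section = πr² = 1.087×10⁹ m²; emitting surface = 4πr² = 4.347×10⁹ m² (ratio 4).
S·A_cross = εσ·A_surf·T⁴  ⇒  T⁴ = S/(4σ).
T⁴ = 1.00·227/(4·5.67×10⁻⁸) = 1.001×10⁹ K⁴.
T = (1.001×10⁹)^(1/4).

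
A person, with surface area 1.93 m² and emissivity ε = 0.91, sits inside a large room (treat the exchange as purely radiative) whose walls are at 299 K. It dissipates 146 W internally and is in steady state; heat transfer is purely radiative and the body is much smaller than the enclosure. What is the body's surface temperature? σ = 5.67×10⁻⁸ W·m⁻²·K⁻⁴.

For a small grey body in a large enclosure, net radiated power = εσA(T⁴ − T_w⁴).
Steady state: P = εσA(T⁴ − T_w⁴) with A = 1.93 m².
T⁴ = P/(εσA) + T_w⁴ = 146/(0.91·5.67×10⁻⁸·1.930) + (299)⁴
    = 1.466×10⁹ + 7.993×10⁹ = 9.459×10⁹ K⁴.

T ≈ 312 K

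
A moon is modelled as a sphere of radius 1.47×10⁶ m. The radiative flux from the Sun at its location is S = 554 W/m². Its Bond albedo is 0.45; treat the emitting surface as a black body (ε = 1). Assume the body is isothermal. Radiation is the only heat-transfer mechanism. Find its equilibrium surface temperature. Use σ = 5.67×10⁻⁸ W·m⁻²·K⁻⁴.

At equilibrium, absorbed power = emitted power.
Absorbing cross-section = πr² = 6.789×10¹² m²; emitting surface = 4πr² = 2.715×10¹³ m² (ratio 4).
(1−a)S·A_cross = εσ·A_surf·T⁴  ⇒  T⁴ = (1−a)S/(4σ).
T⁴ = 0.550·554/(4·5.67×10⁻⁸) = 1.343×10⁹ K⁴.
T = (1.343×10⁹)^(1/4).

T ≈ 191 K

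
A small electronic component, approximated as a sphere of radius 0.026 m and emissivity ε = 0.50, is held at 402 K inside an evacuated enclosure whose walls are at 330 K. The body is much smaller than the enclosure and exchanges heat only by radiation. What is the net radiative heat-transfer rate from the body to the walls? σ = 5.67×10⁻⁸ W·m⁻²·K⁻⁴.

P_net ≈ 3.43 W

For a small grey body in a large enclosure: P_net = εσA(T_body⁴ − T_wall⁴).
A = 4πr² = 0.008495 m²; T_body⁴ − T_wall⁴ = 2.612×10¹⁰ − 1.186×10¹⁰ = 1.426×10¹⁰ K⁴.
|P_net| = 0.50·5.67×10⁻⁸·0.008495·1.426×10¹⁰.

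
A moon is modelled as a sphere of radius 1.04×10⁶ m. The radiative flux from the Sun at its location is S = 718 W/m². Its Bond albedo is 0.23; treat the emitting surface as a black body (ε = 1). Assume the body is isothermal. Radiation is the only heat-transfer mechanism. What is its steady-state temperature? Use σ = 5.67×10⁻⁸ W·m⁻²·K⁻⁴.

At equilibrium, absorbed power = emitted power.
Absorbing cross-section = πr² = 3.398×10¹² m²; emitting surface = 4πr² = 1.359×10¹³ m² (ratio 4).
(1−a)S·A_cross = εσ·A_surf·T⁴  ⇒  T⁴ = (1−a)S/(4σ).
T⁴ = 0.770·718/(4·5.67×10⁻⁸) = 2.438×10⁹ K⁴.
T = (2.438×10⁹)^(1/4).

T ≈ 222 K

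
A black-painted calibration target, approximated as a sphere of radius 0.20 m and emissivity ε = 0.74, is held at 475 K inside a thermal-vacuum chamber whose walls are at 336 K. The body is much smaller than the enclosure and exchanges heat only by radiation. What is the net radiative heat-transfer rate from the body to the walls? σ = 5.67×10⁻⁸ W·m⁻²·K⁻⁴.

For a small grey body in a large enclosure: P_net = εσA(T_body⁴ − T_wall⁴).
A = 4πr² = 0.5027 m²; T_body⁴ − T_wall⁴ = 5.091×10¹⁰ − 1.275×10¹⁰ = 3.816×10¹⁰ K⁴.
|P_net| = 0.74·5.67×10⁻⁸·0.5027·3.816×10¹⁰.

P_net ≈ 805 W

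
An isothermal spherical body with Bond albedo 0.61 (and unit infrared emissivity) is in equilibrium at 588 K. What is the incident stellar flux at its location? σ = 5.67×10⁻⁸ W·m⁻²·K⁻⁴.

(1−a)S·πr² = σ·4πr²·T⁴ ⇒ S = 4σT⁴/(1−a).
S = 4·5.67×10⁻⁸·1.195×10¹¹/0.390.

S ≈ 69500 W/m²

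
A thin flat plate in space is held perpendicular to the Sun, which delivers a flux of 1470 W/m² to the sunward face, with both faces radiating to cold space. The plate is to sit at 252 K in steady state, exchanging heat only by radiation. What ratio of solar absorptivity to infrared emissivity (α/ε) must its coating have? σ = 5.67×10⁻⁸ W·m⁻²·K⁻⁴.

α/ε ≈ 0.311

Balance: αS·A = εσ·2A·T⁴ ⇒ α/ε = 2σT⁴/S.
α/ε = 2·5.67×10⁻⁸·(252)⁴/1470 = 2·5.67×10⁻⁸·4.033×10⁹/1470.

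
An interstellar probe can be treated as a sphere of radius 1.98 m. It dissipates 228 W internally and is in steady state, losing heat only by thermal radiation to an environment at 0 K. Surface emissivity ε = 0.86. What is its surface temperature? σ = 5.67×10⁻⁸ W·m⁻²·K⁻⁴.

Steady state: internal power = radiated power, P = εσA T⁴.
Radiating area A = 4πr² = 49.27 m².
T⁴ = P/(εσA) = 228/(0.86·5.67×10⁻⁸·49.27) = 9.491×10⁷ K⁴.
T = (9.491×10⁷)^(1/4).

T ≈ 98.7 K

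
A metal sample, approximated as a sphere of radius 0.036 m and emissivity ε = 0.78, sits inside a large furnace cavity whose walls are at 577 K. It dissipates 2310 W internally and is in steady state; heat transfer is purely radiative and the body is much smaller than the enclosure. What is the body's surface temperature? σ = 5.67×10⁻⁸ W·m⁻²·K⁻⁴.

For a small grey body in a large enclosure, net radiated power = εσA(T⁴ − T_w⁴).
Steady state: P = εσA(T⁴ − T_w⁴) with A = 4πr² = 0.01629 m².
T⁴ = P/(εσA) + T_w⁴ = 2310/(0.78·5.67×10⁻⁸·0.01629) + (577)⁴
    = 3.207×10¹² + 1.108×10¹¹ = 3.318×10¹² K⁴.

T ≈ 1350 K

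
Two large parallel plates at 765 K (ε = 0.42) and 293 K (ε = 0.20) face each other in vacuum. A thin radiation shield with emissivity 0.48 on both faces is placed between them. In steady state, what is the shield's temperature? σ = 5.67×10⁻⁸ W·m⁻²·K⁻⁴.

T_s ≈ 686 K

In steady state the net flux on the hot side equals that on the cold side.
σ(T₁⁴−T_s⁴)/D₁ = σ(T_s⁴−T₂⁴)/D₂, with D₁ = 1/ε₁+1/ε_s−1 = 3.464, D₂ = 1/ε_s+1/ε₂−1 = 6.083.
Solve for T_s⁴: T_s⁴ = (D₂·T₁⁴ + D₁·T₂⁴)/(D₁+D₂) = 2.209×10¹¹ K⁴.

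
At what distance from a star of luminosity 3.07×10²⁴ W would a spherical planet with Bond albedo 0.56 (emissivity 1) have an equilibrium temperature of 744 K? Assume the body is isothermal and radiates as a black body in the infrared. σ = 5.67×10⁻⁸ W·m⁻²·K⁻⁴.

For an isothermal black-emitting sphere, (1−a)S·πr² = σ·4πr²·T⁴ ⇒ S = 4σT⁴/(1−a).
S = 4·5.67×10⁻⁸·(744)⁴/0.440 = 1.579×10⁵ W/m².
Flux falls as S = L/(4πd²), so d = √(L/(4πS)) = √(3.07×10²⁴/(4π·1.579×10⁵)).

d ≈ 1.24×10⁹ m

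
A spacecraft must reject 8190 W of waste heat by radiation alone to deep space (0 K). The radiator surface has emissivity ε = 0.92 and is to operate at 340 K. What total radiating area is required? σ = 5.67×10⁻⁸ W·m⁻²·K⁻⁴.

P = εσA T⁴ ⇒ A = P/(εσT⁴).
T⁴ = 1.336×10¹⁰ K⁴.
A = 8190/(0.92 × 5.67×10⁻⁸ × 1.336×10¹⁰).

A ≈ 11.7 m²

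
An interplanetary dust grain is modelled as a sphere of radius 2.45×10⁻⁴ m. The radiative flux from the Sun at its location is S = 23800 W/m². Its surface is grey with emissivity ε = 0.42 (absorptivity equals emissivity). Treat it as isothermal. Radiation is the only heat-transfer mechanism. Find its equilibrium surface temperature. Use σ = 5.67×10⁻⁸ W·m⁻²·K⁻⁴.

At equilibrium, absorbed power = emitted power.
Absorbing cross-section = πr² = 1.886×10⁻⁷ m²; emitting surface = 4πr² = 7.543×10⁻⁷ m² (ratio 4).
εS·A_cross = εσ·A_surf·T⁴  ⇒  T⁴ = S/(4σ)   (ε cancels).
T⁴ = 23800/(4·5.67×10⁻⁸) = 1.049×10¹¹ K⁴.
T = (1.049×10¹¹)^(1/4).

T ≈ 569 K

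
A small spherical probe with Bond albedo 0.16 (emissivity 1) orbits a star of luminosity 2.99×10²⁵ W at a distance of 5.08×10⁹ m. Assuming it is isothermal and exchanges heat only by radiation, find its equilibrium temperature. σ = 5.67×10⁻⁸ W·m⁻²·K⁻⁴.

First find the stellar flux at distance d: S = L/(4πd²) = 2.99×10²⁵/(4π·(5.08×10⁹)²) = 92200 W/m².
For an isothermal sphere, absorbed (1−a)S·πr² = emitted σ·4πr²·T⁴, so T⁴ = (1−a)S/(4σ).
T⁴ = 0.840·92200/(4·5.67×10⁻⁸) = 3.415×10¹¹ K⁴.

T ≈ 764 K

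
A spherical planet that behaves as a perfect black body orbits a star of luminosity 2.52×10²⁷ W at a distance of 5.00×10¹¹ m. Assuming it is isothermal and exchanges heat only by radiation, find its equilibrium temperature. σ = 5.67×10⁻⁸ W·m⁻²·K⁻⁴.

T ≈ 244 K

First find the stellar flux at distance d: S = L/(4πd²) = 2.52×10²⁷/(4π·(5.00×10¹¹)²) = 802.1 W/m².
For an isothermal sphere, absorbed (1−a)S·πr² = emitted σ·4πr²·T⁴, so T⁴ = (1−a)S/(4σ).
T⁴ = 1.00·802.1/(4·5.67×10⁻⁸) = 3.537×10⁹ K⁴.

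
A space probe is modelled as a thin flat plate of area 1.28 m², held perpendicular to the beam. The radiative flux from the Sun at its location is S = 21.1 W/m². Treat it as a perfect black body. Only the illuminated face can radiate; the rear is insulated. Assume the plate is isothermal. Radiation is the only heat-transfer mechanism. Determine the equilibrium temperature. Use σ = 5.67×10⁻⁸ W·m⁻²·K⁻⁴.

T ≈ 139 K

At equilibrium, absorbed power = emitted power.
Absorbing cross-section = A = 1.280 m²; emitting surface = A = 1.280 m² (ratio 1).
S·A_cross = εσ·A_surf·T⁴  ⇒  T⁴ = S/(1σ).
T⁴ = 1.00·21.1/(1·5.67×10⁻⁸) = 3.721×10⁸ K⁴.
T = (3.721×10⁸)^(1/4).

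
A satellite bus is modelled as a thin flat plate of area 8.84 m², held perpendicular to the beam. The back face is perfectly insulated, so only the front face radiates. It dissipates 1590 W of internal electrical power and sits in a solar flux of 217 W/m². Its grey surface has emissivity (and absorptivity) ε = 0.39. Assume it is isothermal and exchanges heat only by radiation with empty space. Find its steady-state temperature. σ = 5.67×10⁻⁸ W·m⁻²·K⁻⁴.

T ≈ 331 K

At steady state, absorbed solar power + internal power = radiated power.
Absorbed: α·S·A_cross = 0.39·217·8.840 = 748.1 W (cross-section A).
Total input = 748.1 + 1590 = 2338 W.
Radiated: εσ·A_surf·T⁴ with A_surf = A = 8.840 m².
T⁴ = 2338/(0.39·5.67×10⁻⁸·8.840) = 1.196×10¹⁰ K⁴.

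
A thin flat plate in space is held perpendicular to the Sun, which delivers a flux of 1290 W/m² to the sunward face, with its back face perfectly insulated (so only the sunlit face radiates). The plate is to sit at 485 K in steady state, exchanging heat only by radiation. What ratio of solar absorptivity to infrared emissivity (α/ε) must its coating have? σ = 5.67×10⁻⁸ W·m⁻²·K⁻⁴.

Balance: αS·A = εσ·1A·T⁴ ⇒ α/ε = σT⁴/S.
α/ε = 5.67×10⁻⁸·(485)⁴/1290 = 5.67×10⁻⁸·5.533×10¹⁰/1290.

α/ε ≈ 2.43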